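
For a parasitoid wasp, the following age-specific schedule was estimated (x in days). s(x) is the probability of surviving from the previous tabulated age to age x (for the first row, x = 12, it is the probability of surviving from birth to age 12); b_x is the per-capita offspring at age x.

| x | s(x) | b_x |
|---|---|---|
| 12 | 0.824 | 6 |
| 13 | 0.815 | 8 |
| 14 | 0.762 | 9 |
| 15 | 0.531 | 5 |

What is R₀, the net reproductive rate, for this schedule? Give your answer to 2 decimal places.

16.28

Survivorship from birth: l_x = s_12·s_13·…·s_x.
  l_12 = 0.82400
  l_13 = 0.67156
  l_14 = 0.51173
  l_15 = 0.27173
R₀ = Σ l_x b_x:
  age 12: 0.82400 × 6 = 4.9440
  age 13: 0.67156 × 8 = 5.3725
  age 14: 0.51173 × 9 = 4.6056
  age 15: 0.27173 × 5 = 1.3587
R₀ = 4.9440 + 5.3725 + 4.6056 + 1.3587 = 16.2807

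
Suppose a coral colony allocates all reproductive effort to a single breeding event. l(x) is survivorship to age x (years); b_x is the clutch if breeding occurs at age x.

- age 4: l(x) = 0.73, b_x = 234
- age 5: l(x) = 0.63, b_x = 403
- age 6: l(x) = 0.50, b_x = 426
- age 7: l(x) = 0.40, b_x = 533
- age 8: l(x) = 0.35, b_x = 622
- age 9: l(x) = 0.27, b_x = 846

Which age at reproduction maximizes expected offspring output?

Expected offspring if breeding at age x = l(x) × b_x:
  age 4: 0.73 × 234 = 170.820
  age 5: 0.63 × 403 = 253.890
  age 6: 0.50 × 426 = 213.000
  age 7: 0.40 × 533 = 213.200
  age 8: 0.35 × 622 = 217.700
  age 9: 0.27 × 846 = 228.420
Maximum at age 5 (253.890).

5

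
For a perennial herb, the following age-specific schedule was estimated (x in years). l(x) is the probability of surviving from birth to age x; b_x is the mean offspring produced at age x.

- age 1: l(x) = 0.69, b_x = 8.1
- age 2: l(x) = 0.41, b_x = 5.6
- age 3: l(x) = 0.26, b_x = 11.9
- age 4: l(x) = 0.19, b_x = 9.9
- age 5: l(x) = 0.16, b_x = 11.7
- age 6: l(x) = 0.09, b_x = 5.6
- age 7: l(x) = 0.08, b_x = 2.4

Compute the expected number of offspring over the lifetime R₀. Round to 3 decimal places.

R₀ = Σ l(x) b_x:
  age 1: 0.69 × 8.1 = 5.5890
  age 2: 0.41 × 5.6 = 2.2960
  age 3: 0.26 × 11.9 = 3.0940
  age 4: 0.19 × 9.9 = 1.8810
  age 5: 0.16 × 11.7 = 1.8720
  age 6: 0.09 × 5.6 = 0.5040
  age 7: 0.08 × 2.4 = 0.1920
R₀ = 5.5890 + 2.2960 + 3.0940 + 1.8810 + 1.8720 + 0.5040 + 0.1920 = 15.4280

15.428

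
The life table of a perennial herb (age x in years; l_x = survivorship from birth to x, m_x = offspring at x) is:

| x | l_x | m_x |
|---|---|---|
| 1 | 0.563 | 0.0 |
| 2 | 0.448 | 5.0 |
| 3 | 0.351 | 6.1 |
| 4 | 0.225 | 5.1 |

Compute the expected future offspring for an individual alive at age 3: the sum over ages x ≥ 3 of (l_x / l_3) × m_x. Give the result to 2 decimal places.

9.37

l_3 = 0.351. Conditional survival from age 3 to x is l_x / l_3.
  x=3: (0.351/0.351) × 6.1 = 6.1000
  x=4: (0.225/0.351) × 5.1 = 3.2692
Sum = 6.1000 + 3.2692 = 9.3692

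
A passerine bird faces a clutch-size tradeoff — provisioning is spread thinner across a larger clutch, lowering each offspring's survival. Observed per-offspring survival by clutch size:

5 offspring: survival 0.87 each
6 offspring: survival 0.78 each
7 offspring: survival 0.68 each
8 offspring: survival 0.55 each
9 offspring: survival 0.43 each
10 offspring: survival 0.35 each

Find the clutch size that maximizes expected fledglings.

Expected fledglings = c × s(c):
  c=5: 5 × 0.87 = 4.350
  c=6: 6 × 0.78 = 4.680
  c=7: 7 × 0.68 = 4.760
  c=8: 8 × 0.55 = 4.400
  c=9: 9 × 0.43 = 3.870
  c=10: 10 × 0.35 = 3.500
Maximum at c = 7 (4.760 fledglings).

7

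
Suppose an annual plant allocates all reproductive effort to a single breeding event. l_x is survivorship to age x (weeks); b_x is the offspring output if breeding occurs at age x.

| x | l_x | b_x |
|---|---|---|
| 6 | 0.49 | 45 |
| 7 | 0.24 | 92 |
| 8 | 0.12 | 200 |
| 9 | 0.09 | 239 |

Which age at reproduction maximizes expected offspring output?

8

Expected offspring if breeding at age x = l_x × b_x:
  age 6: 0.49 × 45 = 22.050
  age 7: 0.24 × 92 = 22.080
  age 8: 0.12 × 200 = 24.000
  age 9: 0.09 × 239 = 21.510
Maximum at age 8 (24.000).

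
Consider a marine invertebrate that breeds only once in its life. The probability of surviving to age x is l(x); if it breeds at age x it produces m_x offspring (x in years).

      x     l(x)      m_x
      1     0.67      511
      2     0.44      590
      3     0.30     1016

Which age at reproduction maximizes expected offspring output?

1

Expected offspring if breeding at age x = l(x) × m_x:
  age 1: 0.67 × 511 = 342.370
  age 2: 0.44 × 590 = 259.600
  age 3: 0.30 × 1016 = 304.800
Maximum at age 1 (342.370).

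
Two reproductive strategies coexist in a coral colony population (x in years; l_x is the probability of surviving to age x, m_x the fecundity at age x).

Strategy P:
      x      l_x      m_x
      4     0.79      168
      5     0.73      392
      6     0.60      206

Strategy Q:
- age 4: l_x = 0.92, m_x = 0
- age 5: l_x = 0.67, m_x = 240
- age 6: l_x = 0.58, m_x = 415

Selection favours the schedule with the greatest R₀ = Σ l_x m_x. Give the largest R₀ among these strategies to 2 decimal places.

542.48

Strategy P: R₀ = 0.79×168 + 0.73×392 + 0.60×206 = 542.4800
Strategy Q: R₀ = 0.92×0 + 0.67×240 + 0.58×415 = 401.5000
Highest R₀: strategy P with 542.4800.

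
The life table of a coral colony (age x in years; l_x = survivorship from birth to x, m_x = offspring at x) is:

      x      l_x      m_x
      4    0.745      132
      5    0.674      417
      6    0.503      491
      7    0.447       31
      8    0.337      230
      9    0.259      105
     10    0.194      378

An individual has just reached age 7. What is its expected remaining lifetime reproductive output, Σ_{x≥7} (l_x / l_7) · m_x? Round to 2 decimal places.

l_7 = 0.447. Conditional survival from age 7 to x is l_x / l_7.
  x=7: (0.447/0.447) × 31 = 31.0000
  x=8: (0.337/0.447) × 230 = 173.4004
  x=9: (0.259/0.447) × 105 = 60.8389
  x=10: (0.194/0.447) × 378 = 164.0537
Sum = 31.0000 + 173.4004 + 60.8389 + 164.0537 = 429.2931

429.29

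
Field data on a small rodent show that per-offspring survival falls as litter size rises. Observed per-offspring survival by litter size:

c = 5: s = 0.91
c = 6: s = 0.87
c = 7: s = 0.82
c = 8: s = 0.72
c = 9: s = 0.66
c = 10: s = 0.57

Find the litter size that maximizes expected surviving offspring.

Expected surviving offspring = c × s(c):
  c=5: 5 × 0.91 = 4.550
  c=6: 6 × 0.87 = 5.220
  c=7: 7 × 0.82 = 5.740
  c=8: 8 × 0.72 = 5.760
  c=9: 9 × 0.66 = 5.940
  c=10: 10 × 0.57 = 5.700
Maximum at c = 9 (5.940 surviving offspring).

9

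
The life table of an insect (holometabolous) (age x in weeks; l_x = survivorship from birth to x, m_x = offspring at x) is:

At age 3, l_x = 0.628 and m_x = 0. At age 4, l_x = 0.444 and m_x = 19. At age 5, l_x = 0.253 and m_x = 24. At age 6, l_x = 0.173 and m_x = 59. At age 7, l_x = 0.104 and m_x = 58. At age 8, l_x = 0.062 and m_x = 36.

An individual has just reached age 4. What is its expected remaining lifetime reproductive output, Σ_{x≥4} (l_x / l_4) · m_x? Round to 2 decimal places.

l_4 = 0.444. Conditional survival from age 4 to x is l_x / l_4.
  x=4: (0.444/0.444) × 19 = 19.0000
  x=5: (0.253/0.444) × 24 = 13.6757
  x=6: (0.173/0.444) × 59 = 22.9887
  x=7: (0.104/0.444) × 58 = 13.5856
  x=8: (0.062/0.444) × 36 = 5.0270
Sum = 19.0000 + 13.6757 + 22.9887 + 13.5856 + 5.0270 = 74.2770

74.28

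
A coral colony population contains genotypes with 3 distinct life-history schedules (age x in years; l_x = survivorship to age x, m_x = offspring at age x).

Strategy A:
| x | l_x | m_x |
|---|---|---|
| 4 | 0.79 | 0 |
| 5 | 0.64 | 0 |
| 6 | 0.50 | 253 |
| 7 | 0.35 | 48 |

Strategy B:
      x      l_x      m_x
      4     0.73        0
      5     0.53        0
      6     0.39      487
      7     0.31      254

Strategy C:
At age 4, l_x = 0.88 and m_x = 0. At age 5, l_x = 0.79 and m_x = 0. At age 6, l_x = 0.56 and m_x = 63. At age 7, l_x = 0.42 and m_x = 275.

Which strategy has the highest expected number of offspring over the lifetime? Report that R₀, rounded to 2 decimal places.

268.67

Strategy A: R₀ = 0.79×0 + 0.64×0 + 0.50×253 + 0.35×48 = 143.3000
Strategy B: R₀ = 0.73×0 + 0.53×0 + 0.39×487 + 0.31×254 = 268.6700
Strategy C: R₀ = 0.88×0 + 0.79×0 + 0.56×63 + 0.42×275 = 150.7800
Highest R₀: strategy B with 268.6700.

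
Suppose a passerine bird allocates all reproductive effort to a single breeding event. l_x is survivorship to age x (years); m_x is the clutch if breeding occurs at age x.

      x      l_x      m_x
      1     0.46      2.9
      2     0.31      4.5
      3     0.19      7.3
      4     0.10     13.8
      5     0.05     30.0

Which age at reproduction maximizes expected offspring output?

5

Expected offspring if breeding at age x = l_x × m_x:
  age 1: 0.46 × 2.9 = 1.334
  age 2: 0.31 × 4.5 = 1.395
  age 3: 0.19 × 7.3 = 1.387
  age 4: 0.10 × 13.8 = 1.380
  age 5: 0.05 × 30.0 = 1.500
Maximum at age 5 (1.500).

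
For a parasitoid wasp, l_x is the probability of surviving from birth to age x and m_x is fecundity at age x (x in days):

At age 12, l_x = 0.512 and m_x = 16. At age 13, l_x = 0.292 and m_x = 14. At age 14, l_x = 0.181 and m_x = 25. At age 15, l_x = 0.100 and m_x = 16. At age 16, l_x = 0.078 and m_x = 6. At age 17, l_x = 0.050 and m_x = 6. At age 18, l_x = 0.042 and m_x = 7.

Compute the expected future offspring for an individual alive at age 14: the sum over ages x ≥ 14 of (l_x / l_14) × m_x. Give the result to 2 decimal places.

l_14 = 0.181. Conditional survival from age 14 to x is l_x / l_14.
  x=14: (0.181/0.181) × 25 = 25.0000
  x=15: (0.100/0.181) × 16 = 8.8398
  x=16: (0.078/0.181) × 6 = 2.5856
  x=17: (0.050/0.181) × 6 = 1.6575
  x=18: (0.042/0.181) × 7 = 1.6243
Sum = 25.0000 + 8.8398 + 2.5856 + 1.6575 + 1.6243 = 39.7072

39.71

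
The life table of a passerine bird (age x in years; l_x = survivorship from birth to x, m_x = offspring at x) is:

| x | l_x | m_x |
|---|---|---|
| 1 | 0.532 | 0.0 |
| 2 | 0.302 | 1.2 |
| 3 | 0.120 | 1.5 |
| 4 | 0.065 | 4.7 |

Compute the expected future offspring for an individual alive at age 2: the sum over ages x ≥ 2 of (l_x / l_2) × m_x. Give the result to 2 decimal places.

l_2 = 0.302. Conditional survival from age 2 to x is l_x / l_2.
  x=2: (0.302/0.302) × 1.2 = 1.2000
  x=3: (0.120/0.302) × 1.5 = 0.5960
  x=4: (0.065/0.302) × 4.7 = 1.0116
Sum = 1.2000 + 0.5960 + 1.0116 = 2.8076

2.81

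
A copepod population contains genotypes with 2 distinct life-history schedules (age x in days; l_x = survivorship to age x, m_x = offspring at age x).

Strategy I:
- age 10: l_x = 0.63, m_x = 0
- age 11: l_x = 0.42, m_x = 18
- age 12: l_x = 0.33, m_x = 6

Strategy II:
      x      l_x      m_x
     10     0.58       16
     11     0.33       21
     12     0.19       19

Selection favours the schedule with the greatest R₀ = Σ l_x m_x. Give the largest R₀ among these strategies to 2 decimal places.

Strategy I: R₀ = 0.63×0 + 0.42×18 + 0.33×6 = 9.5400
Strategy II: R₀ = 0.58×16 + 0.33×21 + 0.19×19 = 19.8200
Highest R₀: strategy II with 19.8200.

19.82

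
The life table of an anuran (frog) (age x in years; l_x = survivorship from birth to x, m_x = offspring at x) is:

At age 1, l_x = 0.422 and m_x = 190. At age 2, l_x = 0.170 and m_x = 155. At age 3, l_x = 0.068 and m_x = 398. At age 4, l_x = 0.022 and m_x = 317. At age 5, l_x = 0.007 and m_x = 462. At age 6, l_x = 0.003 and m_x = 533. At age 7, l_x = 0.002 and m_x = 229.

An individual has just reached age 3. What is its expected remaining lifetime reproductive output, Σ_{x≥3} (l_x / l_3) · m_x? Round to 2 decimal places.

l_3 = 0.068. Conditional survival from age 3 to x is l_x / l_3.
  x=3: (0.068/0.068) × 398 = 398.0000
  x=4: (0.022/0.068) × 317 = 102.5588
  x=5: (0.007/0.068) × 462 = 47.5588
  x=6: (0.003/0.068) × 533 = 23.5147
  x=7: (0.002/0.068) × 229 = 6.7353
Sum = 398.0000 + 102.5588 + 47.5588 + 23.5147 + 6.7353 = 578.3676

578.37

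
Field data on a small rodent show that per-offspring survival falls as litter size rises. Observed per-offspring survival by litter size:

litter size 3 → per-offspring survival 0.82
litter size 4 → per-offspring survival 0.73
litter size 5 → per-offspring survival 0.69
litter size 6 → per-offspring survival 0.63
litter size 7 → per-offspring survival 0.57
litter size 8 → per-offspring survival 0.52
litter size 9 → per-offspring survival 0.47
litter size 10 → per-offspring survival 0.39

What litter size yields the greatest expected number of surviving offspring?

Expected surviving offspring = c × s(c):
  c=3: 3 × 0.82 = 2.460
  c=4: 4 × 0.73 = 2.920
  c=5: 5 × 0.69 = 3.450
  c=6: 6 × 0.63 = 3.780
  c=7: 7 × 0.57 = 3.990
  c=8: 8 × 0.52 = 4.160
  c=9: 9 × 0.47 = 4.230
  c=10: 10 × 0.39 = 3.900
Maximum at c = 9 (4.230 surviving offspring).

9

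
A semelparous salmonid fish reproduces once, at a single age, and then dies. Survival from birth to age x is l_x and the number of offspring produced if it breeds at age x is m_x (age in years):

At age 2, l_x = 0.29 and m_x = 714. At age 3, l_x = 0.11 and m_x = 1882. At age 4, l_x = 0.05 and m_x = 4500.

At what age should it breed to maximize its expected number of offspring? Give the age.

Expected offspring if breeding at age x = l_x × m_x:
  age 2: 0.29 × 714 = 207.060
  age 3: 0.11 × 1882 = 207.020
  age 4: 0.05 × 4500 = 225.000
Maximum at age 4 (225.000).

4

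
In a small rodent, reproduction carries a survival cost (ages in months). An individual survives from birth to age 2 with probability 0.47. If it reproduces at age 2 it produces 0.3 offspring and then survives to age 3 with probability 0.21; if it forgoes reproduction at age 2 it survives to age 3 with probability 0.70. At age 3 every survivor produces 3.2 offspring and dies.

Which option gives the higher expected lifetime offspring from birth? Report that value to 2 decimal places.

breed at age 2: R₀ = 0.47 × (0.3 + 0.21 × 3.2) = 0.47 × 0.9720 = 0.4568
delay to age 3: R₀ = 0.47 × (0.70 × 3.2) = 0.47 × 2.2400 = 1.0528
Higher: delay to age 3 (1.0528).

1.05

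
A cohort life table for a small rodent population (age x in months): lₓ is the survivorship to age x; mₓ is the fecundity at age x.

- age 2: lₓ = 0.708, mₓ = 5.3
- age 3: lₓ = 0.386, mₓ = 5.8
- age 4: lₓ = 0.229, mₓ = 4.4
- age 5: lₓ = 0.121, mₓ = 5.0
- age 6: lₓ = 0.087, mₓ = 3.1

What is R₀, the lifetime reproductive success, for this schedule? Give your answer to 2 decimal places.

R₀ = Σ lₓ mₓ:
  age 2: 0.708 × 5.3 = 3.7524
  age 3: 0.386 × 5.8 = 2.2388
  age 4: 0.229 × 4.4 = 1.0076
  age 5: 0.121 × 5.0 = 0.6050
  age 6: 0.087 × 3.1 = 0.2697
R₀ = 3.7524 + 2.2388 + 1.0076 + 0.6050 + 0.2697 = 7.8735

7.87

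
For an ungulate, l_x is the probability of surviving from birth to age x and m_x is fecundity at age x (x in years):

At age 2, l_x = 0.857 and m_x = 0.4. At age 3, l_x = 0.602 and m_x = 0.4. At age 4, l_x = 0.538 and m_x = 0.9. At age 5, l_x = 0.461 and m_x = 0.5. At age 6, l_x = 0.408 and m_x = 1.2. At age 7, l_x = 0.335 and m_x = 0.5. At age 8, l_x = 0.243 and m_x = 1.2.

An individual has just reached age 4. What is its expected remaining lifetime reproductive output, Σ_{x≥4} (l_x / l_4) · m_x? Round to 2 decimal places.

3.09

l_4 = 0.538. Conditional survival from age 4 to x is l_x / l_4.
  x=4: (0.538/0.538) × 0.9 = 0.9000
  x=5: (0.461/0.538) × 0.5 = 0.4284
  x=6: (0.408/0.538) × 1.2 = 0.9100
  x=7: (0.335/0.538) × 0.5 = 0.3113
  x=8: (0.243/0.538) × 1.2 = 0.5420
Sum = 0.9000 + 0.4284 + 0.9100 + 0.3113 + 0.5420 = 3.0918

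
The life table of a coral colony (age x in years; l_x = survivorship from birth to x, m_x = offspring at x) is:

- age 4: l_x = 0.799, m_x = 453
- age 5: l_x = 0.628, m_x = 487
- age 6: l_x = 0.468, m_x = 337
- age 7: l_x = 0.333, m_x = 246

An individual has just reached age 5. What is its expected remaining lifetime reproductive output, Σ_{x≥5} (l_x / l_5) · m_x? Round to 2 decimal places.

l_5 = 0.628. Conditional survival from age 5 to x is l_x / l_5.
  x=5: (0.628/0.628) × 487 = 487.0000
  x=6: (0.468/0.628) × 337 = 251.1401
  x=7: (0.333/0.628) × 246 = 130.4427
Sum = 487.0000 + 251.1401 + 130.4427 = 868.5828

868.58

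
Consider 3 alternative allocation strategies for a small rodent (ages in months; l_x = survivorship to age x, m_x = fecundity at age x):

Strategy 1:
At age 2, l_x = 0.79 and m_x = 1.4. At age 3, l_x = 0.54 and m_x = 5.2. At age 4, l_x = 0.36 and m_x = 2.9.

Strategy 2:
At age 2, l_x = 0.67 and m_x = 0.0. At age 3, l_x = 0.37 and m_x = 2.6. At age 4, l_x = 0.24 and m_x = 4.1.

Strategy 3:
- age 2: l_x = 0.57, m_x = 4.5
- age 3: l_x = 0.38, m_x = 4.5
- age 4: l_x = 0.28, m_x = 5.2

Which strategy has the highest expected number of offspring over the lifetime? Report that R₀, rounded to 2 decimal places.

5.73

Strategy 1: R₀ = 0.79×1.4 + 0.54×5.2 + 0.36×2.9 = 4.9580
Strategy 2: R₀ = 0.67×0.0 + 0.37×2.6 + 0.24×4.1 = 1.9460
Strategy 3: R₀ = 0.57×4.5 + 0.38×4.5 + 0.28×5.2 = 5.7310
Highest R₀: strategy 3 with 5.7310.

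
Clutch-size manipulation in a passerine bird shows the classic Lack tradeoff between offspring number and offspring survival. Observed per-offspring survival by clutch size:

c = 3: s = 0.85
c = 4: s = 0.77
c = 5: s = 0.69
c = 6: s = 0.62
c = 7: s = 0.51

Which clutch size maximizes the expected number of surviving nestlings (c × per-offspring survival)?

6

Expected surviving nestlings = c × s(c):
  c=3: 3 × 0.85 = 2.550
  c=4: 4 × 0.77 = 3.080
  c=5: 5 × 0.69 = 3.450
  c=6: 6 × 0.62 = 3.720
  c=7: 7 × 0.51 = 3.570
Maximum at c = 6 (3.720 surviving nestlings).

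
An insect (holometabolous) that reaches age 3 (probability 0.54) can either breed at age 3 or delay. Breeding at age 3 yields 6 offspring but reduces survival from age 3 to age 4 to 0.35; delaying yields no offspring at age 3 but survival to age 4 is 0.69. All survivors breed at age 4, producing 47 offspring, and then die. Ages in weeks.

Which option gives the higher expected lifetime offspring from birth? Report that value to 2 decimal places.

17.51

breed at age 3: R₀ = 0.54 × (6 + 0.35 × 47) = 0.54 × 22.4500 = 12.1230
delay to age 4: R₀ = 0.54 × (0.69 × 47) = 0.54 × 32.4300 = 17.5122
Higher: delay to age 4 (17.5122).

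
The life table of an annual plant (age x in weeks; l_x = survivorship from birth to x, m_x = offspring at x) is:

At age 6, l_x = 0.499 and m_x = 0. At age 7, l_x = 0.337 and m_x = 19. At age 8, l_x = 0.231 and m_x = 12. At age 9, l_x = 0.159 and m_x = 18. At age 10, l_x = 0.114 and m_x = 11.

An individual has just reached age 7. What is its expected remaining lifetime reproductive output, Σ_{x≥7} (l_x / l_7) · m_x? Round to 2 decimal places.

l_7 = 0.337. Conditional survival from age 7 to x is l_x / l_7.
  x=7: (0.337/0.337) × 19 = 19.0000
  x=8: (0.231/0.337) × 12 = 8.2255
  x=9: (0.159/0.337) × 18 = 8.4926
  x=10: (0.114/0.337) × 11 = 3.7211
Sum = 19.0000 + 8.2255 + 8.4926 + 3.7211 = 39.4392

39.44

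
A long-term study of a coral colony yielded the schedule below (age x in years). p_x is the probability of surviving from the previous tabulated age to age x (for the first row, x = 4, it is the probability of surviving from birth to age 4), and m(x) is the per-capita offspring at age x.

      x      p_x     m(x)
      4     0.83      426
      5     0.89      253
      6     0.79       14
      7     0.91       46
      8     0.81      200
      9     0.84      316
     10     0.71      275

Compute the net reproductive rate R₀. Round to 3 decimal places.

Survivorship from birth: l_x = p_4·p_5·…·p_x.
  l_4 = 0.83000
  l_5 = 0.73870
  l_6 = 0.58357
  l_7 = 0.53105
  l_8 = 0.43015
  l_9 = 0.36133
  l_10 = 0.25654
R₀ = Σ l_x m(x):
  age 4: 0.83000 × 426 = 353.5800
  age 5: 0.73870 × 253 = 186.8911
  age 6: 0.58357 × 14 = 8.1700
  age 7: 0.53105 × 46 = 24.4283
  age 8: 0.43015 × 200 = 86.0300
  age 9: 0.36133 × 316 = 114.1803
  age 10: 0.25654 × 275 = 70.5485
R₀ = 353.5800 + 186.8911 + 8.1700 + 24.4283 + 86.0300 + 114.1803 + 70.5485 = 843.8282

843.828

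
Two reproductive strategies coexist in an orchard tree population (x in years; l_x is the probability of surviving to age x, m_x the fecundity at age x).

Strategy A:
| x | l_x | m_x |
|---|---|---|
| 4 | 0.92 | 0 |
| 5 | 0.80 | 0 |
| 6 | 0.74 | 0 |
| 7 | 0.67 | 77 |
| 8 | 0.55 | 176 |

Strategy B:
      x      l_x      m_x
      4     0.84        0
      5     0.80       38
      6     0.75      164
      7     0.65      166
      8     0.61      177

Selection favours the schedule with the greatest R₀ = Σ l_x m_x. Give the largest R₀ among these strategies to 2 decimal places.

Strategy A: R₀ = 0.92×0 + 0.80×0 + 0.74×0 + 0.67×77 + 0.55×176 = 148.3900
Strategy B: R₀ = 0.84×0 + 0.80×38 + 0.75×164 + 0.65×166 + 0.61×177 = 369.2700
Highest R₀: strategy B with 369.2700.

369.27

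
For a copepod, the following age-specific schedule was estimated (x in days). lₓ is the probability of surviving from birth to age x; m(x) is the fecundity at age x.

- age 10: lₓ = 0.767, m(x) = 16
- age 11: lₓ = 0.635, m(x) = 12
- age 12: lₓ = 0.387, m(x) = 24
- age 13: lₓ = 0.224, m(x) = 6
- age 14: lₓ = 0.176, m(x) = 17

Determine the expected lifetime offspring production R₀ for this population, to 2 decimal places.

R₀ = Σ lₓ m(x):
  age 10: 0.767 × 16 = 12.2720
  age 11: 0.635 × 12 = 7.6200
  age 12: 0.387 × 24 = 9.2880
  age 13: 0.224 × 6 = 1.3440
  age 14: 0.176 × 17 = 2.9920
R₀ = 12.2720 + 7.6200 + 9.2880 + 1.3440 + 2.9920 = 33.5160

33.52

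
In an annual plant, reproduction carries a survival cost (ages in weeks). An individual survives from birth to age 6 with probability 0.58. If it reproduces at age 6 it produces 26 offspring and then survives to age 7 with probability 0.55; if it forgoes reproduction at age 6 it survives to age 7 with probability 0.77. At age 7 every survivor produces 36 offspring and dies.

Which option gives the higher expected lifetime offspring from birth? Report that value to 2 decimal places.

breed at age 6: R₀ = 0.58 × (26 + 0.55 × 36) = 0.58 × 45.8000 = 26.5640
delay to age 7: R₀ = 0.58 × (0.77 × 36) = 0.58 × 27.7200 = 16.0776
Higher: breed at age 6 (26.5640).

26.56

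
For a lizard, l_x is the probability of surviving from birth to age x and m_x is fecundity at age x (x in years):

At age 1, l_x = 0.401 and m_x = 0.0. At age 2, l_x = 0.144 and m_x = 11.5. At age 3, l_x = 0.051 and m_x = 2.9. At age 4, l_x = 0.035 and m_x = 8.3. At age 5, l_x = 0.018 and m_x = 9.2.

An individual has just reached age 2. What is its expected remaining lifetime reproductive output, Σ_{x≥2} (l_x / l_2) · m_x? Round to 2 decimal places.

15.69

l_2 = 0.144. Conditional survival from age 2 to x is l_x / l_2.
  x=2: (0.144/0.144) × 11.5 = 11.5000
  x=3: (0.051/0.144) × 2.9 = 1.0271
  x=4: (0.035/0.144) × 8.3 = 2.0174
  x=5: (0.018/0.144) × 9.2 = 1.1500
Sum = 11.5000 + 1.0271 + 2.0174 + 1.1500 = 15.6944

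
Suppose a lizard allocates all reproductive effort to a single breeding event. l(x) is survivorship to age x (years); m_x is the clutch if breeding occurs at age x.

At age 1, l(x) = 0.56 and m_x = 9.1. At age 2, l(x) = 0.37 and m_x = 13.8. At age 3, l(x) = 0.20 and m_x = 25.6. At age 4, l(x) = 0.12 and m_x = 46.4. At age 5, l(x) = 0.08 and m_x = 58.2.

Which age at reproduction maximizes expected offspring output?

4

Expected offspring if breeding at age x = l(x) × m_x:
  age 1: 0.56 × 9.1 = 5.096
  age 2: 0.37 × 13.8 = 5.106
  age 3: 0.20 × 25.6 = 5.120
  age 4: 0.12 × 46.4 = 5.568
  age 5: 0.08 × 58.2 = 4.656
Maximum at age 4 (5.568).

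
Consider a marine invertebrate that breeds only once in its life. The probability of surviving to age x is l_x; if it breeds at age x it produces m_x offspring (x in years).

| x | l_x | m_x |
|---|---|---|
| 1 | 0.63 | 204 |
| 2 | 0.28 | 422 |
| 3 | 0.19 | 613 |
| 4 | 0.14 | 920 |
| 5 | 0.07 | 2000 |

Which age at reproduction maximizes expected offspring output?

Expected offspring if breeding at age x = l_x × m_x:
  age 1: 0.63 × 204 = 128.520
  age 2: 0.28 × 422 = 118.160
  age 3: 0.19 × 613 = 116.470
  age 4: 0.14 × 920 = 128.800
  age 5: 0.07 × 2000 = 140.000
Maximum at age 5 (140.000).

5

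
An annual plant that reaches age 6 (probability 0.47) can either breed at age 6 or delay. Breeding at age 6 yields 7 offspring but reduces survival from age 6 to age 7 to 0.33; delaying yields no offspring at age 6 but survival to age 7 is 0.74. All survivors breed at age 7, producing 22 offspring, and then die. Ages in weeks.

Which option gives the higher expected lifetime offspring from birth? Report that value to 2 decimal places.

7.65

breed at age 6: R₀ = 0.47 × (7 + 0.33 × 22) = 0.47 × 14.2600 = 6.7022
delay to age 7: R₀ = 0.47 × (0.74 × 22) = 0.47 × 16.2800 = 7.6516
Higher: delay to age 7 (7.6516).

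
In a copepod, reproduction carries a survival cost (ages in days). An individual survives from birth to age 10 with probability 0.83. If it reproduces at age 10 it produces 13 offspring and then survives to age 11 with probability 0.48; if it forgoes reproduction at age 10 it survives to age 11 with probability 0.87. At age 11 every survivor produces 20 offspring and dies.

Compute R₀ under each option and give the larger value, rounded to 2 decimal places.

18.76

breed at age 10: R₀ = 0.83 × (13 + 0.48 × 20) = 0.83 × 22.6000 = 18.7580
delay to age 11: R₀ = 0.83 × (0.87 × 20) = 0.83 × 17.4000 = 14.4420
Higher: breed at age 10 (18.7580).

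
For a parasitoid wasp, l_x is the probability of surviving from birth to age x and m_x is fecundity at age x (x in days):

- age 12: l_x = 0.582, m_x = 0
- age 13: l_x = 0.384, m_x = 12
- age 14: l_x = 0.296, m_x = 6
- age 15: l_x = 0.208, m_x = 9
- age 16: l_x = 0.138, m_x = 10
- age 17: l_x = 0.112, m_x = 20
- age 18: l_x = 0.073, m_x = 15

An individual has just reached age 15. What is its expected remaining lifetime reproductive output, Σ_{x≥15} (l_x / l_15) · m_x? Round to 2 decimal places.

l_15 = 0.208. Conditional survival from age 15 to x is l_x / l_15.
  x=15: (0.208/0.208) × 9 = 9.0000
  x=16: (0.138/0.208) × 10 = 6.6346
  x=17: (0.112/0.208) × 20 = 10.7692
  x=18: (0.073/0.208) × 15 = 5.2644
Sum = 9.0000 + 6.6346 + 10.7692 + 5.2644 = 31.6683

31.67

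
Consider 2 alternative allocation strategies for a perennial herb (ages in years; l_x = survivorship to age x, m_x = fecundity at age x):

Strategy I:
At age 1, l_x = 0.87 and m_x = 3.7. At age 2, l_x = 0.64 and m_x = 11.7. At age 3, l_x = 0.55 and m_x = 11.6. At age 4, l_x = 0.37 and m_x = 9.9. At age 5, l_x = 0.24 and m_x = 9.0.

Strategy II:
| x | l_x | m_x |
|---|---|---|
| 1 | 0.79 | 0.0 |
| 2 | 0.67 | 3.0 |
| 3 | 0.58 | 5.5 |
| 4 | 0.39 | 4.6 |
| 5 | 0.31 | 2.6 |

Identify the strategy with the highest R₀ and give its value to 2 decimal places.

Strategy I: R₀ = 0.87×3.7 + 0.64×11.7 + 0.55×11.6 + 0.37×9.9 + 0.24×9.0 = 22.9100
Strategy II: R₀ = 0.79×0.0 + 0.67×3.0 + 0.58×5.5 + 0.39×4.6 + 0.31×2.6 = 7.8000
Highest R₀: strategy I with 22.9100.

22.91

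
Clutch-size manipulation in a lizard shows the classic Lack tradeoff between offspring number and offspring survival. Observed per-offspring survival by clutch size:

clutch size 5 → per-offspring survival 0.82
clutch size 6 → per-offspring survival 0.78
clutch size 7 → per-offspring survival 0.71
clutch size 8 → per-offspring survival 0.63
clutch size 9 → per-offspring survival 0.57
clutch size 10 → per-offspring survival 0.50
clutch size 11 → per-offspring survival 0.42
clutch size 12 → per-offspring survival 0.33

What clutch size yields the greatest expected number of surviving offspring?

9

Expected surviving offspring = c × s(c):
  c=5: 5 × 0.82 = 4.100
  c=6: 6 × 0.78 = 4.680
  c=7: 7 × 0.71 = 4.970
  c=8: 8 × 0.63 = 5.040
  c=9: 9 × 0.57 = 5.130
  c=10: 10 × 0.50 = 5.000
  c=11: 11 × 0.42 = 4.620
  c=12: 12 × 0.33 = 3.960
Maximum at c = 9 (5.130 surviving offspring).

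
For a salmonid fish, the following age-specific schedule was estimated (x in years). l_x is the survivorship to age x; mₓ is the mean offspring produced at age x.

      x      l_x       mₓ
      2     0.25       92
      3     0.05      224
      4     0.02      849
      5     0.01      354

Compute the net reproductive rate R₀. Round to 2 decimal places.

R₀ = Σ l_x mₓ:
  age 2: 0.25 × 92 = 23.0000
  age 3: 0.05 × 224 = 11.2000
  age 4: 0.02 × 849 = 16.9800
  age 5: 0.01 × 354 = 3.5400
R₀ = 23.0000 + 11.2000 + 16.9800 + 3.5400 = 54.7200

54.72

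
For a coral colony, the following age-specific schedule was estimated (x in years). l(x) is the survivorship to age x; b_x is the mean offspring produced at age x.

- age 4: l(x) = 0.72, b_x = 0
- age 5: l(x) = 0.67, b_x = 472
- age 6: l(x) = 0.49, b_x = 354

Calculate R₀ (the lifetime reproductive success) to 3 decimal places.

R₀ = Σ l(x) b_x:
  age 4: 0.72 × 0 = 0.0000
  age 5: 0.67 × 472 = 316.2400
  age 6: 0.49 × 354 = 173.4600
R₀ = 0.0000 + 316.2400 + 173.4600 = 489.7000

489.700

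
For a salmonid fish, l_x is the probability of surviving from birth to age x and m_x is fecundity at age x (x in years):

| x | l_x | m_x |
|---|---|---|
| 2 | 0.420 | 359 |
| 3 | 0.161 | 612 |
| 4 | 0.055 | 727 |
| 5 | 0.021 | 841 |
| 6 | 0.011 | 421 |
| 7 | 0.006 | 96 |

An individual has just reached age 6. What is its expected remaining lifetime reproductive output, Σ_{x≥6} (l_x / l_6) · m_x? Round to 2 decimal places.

473.36

l_6 = 0.011. Conditional survival from age 6 to x is l_x / l_6.
  x=6: (0.011/0.011) × 421 = 421.0000
  x=7: (0.006/0.011) × 96 = 52.3636
Sum = 421.0000 + 52.3636 = 473.3636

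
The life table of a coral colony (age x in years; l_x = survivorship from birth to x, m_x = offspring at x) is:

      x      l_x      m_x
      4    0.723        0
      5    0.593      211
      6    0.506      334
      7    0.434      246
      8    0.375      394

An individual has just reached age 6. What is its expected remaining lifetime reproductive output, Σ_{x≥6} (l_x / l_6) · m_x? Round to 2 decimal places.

l_6 = 0.506. Conditional survival from age 6 to x is l_x / l_6.
  x=6: (0.506/0.506) × 334 = 334.0000
  x=7: (0.434/0.506) × 246 = 210.9960
  x=8: (0.375/0.506) × 394 = 291.9960
Sum = 334.0000 + 210.9960 + 291.9960 = 836.9921

836.99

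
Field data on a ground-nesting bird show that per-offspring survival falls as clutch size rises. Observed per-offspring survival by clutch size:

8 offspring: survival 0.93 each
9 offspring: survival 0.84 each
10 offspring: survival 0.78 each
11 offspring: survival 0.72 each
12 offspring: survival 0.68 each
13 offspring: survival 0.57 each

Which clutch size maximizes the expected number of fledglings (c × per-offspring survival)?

Expected fledglings = c × s(c):
  c=8: 8 × 0.93 = 7.440
  c=9: 9 × 0.84 = 7.560
  c=10: 10 × 0.78 = 7.800
  c=11: 11 × 0.72 = 7.920
  c=12: 12 × 0.68 = 8.160
  c=13: 13 × 0.57 = 7.410
Maximum at c = 12 (8.160 fledglings).

12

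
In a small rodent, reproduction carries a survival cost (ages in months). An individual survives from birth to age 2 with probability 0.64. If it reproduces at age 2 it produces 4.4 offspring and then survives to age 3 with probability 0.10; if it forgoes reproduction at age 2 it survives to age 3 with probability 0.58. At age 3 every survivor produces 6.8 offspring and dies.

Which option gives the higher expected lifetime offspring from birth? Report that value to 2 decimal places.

3.25

breed at age 2: R₀ = 0.64 × (4.4 + 0.10 × 6.8) = 0.64 × 5.0800 = 3.2512
delay to age 3: R₀ = 0.64 × (0.58 × 6.8) = 0.64 × 3.9440 = 2.5242
Higher: breed at age 2 (3.2512).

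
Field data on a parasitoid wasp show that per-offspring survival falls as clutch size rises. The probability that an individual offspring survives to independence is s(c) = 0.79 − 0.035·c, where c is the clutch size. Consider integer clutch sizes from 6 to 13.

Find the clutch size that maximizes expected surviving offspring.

11

Expected surviving offspring = c × s(c):
  c=6: 6 × 0.580 = 3.480
  c=7: 7 × 0.545 = 3.815
  c=8: 8 × 0.510 = 4.080
  c=9: 9 × 0.475 = 4.275
  c=10: 10 × 0.440 = 4.400
  c=11: 11 × 0.405 = 4.455
  c=12: 12 × 0.370 = 4.440
  c=13: 13 × 0.335 = 4.355
Maximum at c = 11 (4.455 surviving offspring).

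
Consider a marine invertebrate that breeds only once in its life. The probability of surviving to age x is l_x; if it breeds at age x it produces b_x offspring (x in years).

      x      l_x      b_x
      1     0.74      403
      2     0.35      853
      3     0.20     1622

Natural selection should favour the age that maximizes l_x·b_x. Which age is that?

3

Expected offspring if breeding at age x = l_x × b_x:
  age 1: 0.74 × 403 = 298.220
  age 2: 0.35 × 853 = 298.550
  age 3: 0.20 × 1622 = 324.400
Maximum at age 3 (324.400).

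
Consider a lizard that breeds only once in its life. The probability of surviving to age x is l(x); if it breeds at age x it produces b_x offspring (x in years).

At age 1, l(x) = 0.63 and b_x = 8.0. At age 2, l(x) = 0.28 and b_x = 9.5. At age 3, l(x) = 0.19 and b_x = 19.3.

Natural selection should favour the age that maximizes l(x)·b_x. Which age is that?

Expected offspring if breeding at age x = l(x) × b_x:
  age 1: 0.63 × 8.0 = 5.040
  age 2: 0.28 × 9.5 = 2.660
  age 3: 0.19 × 19.3 = 3.667
Maximum at age 1 (5.040).

1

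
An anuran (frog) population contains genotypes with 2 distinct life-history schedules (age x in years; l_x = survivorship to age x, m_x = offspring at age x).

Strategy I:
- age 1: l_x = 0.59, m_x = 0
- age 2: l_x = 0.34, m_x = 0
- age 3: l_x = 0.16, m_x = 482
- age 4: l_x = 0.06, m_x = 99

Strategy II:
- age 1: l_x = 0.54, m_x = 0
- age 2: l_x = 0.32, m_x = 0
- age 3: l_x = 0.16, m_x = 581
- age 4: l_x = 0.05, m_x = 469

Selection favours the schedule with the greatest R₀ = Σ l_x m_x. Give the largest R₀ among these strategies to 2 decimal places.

116.41

Strategy I: R₀ = 0.59×0 + 0.34×0 + 0.16×482 + 0.06×99 = 83.0600
Strategy II: R₀ = 0.54×0 + 0.32×0 + 0.16×581 + 0.05×469 = 116.4100
Highest R₀: strategy II with 116.4100.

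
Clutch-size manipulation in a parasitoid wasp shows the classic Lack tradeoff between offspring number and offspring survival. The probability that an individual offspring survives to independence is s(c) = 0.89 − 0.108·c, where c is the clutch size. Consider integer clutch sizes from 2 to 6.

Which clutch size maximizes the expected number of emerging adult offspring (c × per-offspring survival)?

Expected emerging adult offspring = c × s(c):
  c=2: 2 × 0.674 = 1.348
  c=3: 3 × 0.566 = 1.698
  c=4: 4 × 0.458 = 1.832
  c=5: 5 × 0.350 = 1.750
  c=6: 6 × 0.242 = 1.452
Maximum at c = 4 (1.832 emerging adult offspring).

4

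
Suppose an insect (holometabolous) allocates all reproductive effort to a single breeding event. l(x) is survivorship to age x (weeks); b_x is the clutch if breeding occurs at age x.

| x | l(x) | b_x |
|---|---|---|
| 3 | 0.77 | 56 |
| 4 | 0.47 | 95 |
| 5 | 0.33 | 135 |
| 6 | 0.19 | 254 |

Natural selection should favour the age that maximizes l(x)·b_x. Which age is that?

6

Expected offspring if breeding at age x = l(x) × b_x:
  age 3: 0.77 × 56 = 43.120
  age 4: 0.47 × 95 = 44.650
  age 5: 0.33 × 135 = 44.550
  age 6: 0.19 × 254 = 48.260
Maximum at age 6 (48.260).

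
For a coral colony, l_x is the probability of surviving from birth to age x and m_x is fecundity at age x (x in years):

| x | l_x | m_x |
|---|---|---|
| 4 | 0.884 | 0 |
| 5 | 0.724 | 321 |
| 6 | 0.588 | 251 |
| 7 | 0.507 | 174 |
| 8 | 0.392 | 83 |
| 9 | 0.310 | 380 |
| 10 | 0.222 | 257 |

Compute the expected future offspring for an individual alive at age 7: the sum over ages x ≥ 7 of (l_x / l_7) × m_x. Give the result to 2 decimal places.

583.05

l_7 = 0.507. Conditional survival from age 7 to x is l_x / l_7.
  x=7: (0.507/0.507) × 174 = 174.0000
  x=8: (0.392/0.507) × 83 = 64.1736
  x=9: (0.310/0.507) × 380 = 232.3471
  x=10: (0.222/0.507) × 257 = 112.5325
Sum = 174.0000 + 64.1736 + 232.3471 + 112.5325 = 583.0533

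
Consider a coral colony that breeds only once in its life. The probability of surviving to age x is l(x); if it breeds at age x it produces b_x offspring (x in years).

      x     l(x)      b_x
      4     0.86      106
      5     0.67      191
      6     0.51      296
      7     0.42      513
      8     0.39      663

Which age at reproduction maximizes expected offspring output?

8

Expected offspring if breeding at age x = l(x) × b_x:
  age 4: 0.86 × 106 = 91.160
  age 5: 0.67 × 191 = 127.970
  age 6: 0.51 × 296 = 150.960
  age 7: 0.42 × 513 = 215.460
  age 8: 0.39 × 663 = 258.570
Maximum at age 8 (258.570).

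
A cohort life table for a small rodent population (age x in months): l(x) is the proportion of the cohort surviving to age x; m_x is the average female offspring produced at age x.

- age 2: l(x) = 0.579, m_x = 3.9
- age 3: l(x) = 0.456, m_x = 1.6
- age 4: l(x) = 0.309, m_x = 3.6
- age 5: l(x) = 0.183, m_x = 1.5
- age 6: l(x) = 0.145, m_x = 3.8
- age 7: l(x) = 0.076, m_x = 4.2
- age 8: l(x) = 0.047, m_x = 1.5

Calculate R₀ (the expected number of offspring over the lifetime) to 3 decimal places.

R₀ = Σ l(x) m_x:
  age 2: 0.579 × 3.9 = 2.2581
  age 3: 0.456 × 1.6 = 0.7296
  age 4: 0.309 × 3.6 = 1.1124
  age 5: 0.183 × 1.5 = 0.2745
  age 6: 0.145 × 3.8 = 0.5510
  age 7: 0.076 × 4.2 = 0.3192
  age 8: 0.047 × 1.5 = 0.0705
R₀ = 2.2581 + 0.7296 + 1.1124 + 0.2745 + 0.5510 + 0.3192 + 0.0705 = 5.3153

5.315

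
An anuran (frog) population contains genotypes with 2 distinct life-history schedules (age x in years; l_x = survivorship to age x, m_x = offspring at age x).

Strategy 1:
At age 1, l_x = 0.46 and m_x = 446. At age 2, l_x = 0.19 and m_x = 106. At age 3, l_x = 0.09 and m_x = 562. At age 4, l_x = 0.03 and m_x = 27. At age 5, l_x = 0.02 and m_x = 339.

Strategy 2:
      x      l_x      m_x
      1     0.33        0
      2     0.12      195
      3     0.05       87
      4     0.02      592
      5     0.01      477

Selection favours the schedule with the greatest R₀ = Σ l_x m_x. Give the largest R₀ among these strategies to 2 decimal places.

283.47

Strategy 1: R₀ = 0.46×446 + 0.19×106 + 0.09×562 + 0.03×27 + 0.02×339 = 283.4700
Strategy 2: R₀ = 0.33×0 + 0.12×195 + 0.05×87 + 0.02×592 + 0.01×477 = 44.3600
Highest R₀: strategy 1 with 283.4700.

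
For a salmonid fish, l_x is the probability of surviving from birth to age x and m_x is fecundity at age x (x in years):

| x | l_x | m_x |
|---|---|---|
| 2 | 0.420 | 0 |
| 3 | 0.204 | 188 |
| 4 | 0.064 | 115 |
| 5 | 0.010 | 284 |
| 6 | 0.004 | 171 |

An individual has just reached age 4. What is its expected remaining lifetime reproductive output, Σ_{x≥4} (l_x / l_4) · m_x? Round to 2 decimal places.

170.06

l_4 = 0.064. Conditional survival from age 4 to x is l_x / l_4.
  x=4: (0.064/0.064) × 115 = 115.0000
  x=5: (0.010/0.064) × 284 = 44.3750
  x=6: (0.004/0.064) × 171 = 10.6875
Sum = 115.0000 + 44.3750 + 10.6875 = 170.0625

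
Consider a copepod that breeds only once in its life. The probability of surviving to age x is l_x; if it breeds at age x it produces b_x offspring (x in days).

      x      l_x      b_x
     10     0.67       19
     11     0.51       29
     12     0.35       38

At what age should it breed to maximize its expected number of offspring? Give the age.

Expected offspring if breeding at age x = l_x × b_x:
  age 10: 0.67 × 19 = 12.730
  age 11: 0.51 × 29 = 14.790
  age 12: 0.35 × 38 = 13.300
Maximum at age 11 (14.790).

11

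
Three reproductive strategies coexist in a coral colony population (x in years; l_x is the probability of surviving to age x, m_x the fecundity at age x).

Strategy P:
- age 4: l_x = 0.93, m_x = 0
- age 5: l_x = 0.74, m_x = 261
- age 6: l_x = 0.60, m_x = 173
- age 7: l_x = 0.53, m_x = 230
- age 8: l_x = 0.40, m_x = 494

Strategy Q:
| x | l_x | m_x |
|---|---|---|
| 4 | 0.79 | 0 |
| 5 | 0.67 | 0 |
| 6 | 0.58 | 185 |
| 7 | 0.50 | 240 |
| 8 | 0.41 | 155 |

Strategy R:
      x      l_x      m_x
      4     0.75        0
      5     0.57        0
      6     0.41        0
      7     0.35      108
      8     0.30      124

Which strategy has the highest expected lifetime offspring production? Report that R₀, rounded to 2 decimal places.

Strategy P: R₀ = 0.93×0 + 0.74×261 + 0.60×173 + 0.53×230 + 0.40×494 = 616.4400
Strategy Q: R₀ = 0.79×0 + 0.67×0 + 0.58×185 + 0.50×240 + 0.41×155 = 290.8500
Strategy R: R₀ = 0.75×0 + 0.57×0 + 0.41×0 + 0.35×108 + 0.30×124 = 75.0000
Highest R₀: strategy P with 616.4400.

616.44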